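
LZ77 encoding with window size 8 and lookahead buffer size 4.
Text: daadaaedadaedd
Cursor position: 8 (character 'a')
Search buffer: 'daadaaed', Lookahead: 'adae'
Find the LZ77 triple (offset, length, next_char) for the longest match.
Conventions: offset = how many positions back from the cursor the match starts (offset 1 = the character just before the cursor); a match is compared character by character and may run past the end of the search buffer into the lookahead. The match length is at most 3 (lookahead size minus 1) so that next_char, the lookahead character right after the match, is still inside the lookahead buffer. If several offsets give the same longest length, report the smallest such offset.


Try each offset into the search buffer:
  offset=1 (pos 7, char 'd'): match length 0
  offset=2 (pos 6, char 'e'): match length 0
  offset=3 (pos 5, char 'a'): match length 1
  offset=4 (pos 4, char 'a'): match length 1
  offset=5 (pos 3, char 'd'): match length 0
  offset=6 (pos 2, char 'a'): match length 3
  offset=7 (pos 1, char 'a'): match length 1
  offset=8 (pos 0, char 'd'): match length 0
Longest match has length 3 at offset 6.
next_char = character at position 8 + 3 = 11 -> 'e'

Best match: offset=6, length=3 (matching 'ada' starting at position 2)
LZ77 triple: (6, 3, 'e')


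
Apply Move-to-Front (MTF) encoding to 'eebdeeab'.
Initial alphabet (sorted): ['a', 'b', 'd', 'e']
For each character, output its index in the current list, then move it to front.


MTF encoding:
'e': index 3 in ['a', 'b', 'd', 'e'] -> ['e', 'a', 'b', 'd']
'e': index 0 in ['e', 'a', 'b', 'd'] -> ['e', 'a', 'b', 'd']
'b': index 2 in ['e', 'a', 'b', 'd'] -> ['b', 'e', 'a', 'd']
'd': index 3 in ['b', 'e', 'a', 'd'] -> ['d', 'b', 'e', 'a']
'e': index 2 in ['d', 'b', 'e', 'a'] -> ['e', 'd', 'b', 'a']
'e': index 0 in ['e', 'd', 'b', 'a'] -> ['e', 'd', 'b', 'a']
'a': index 3 in ['e', 'd', 'b', 'a'] -> ['a', 'e', 'd', 'b']
'b': index 3 in ['a', 'e', 'd', 'b'] -> ['b', 'a', 'e', 'd']


Output: [3, 0, 2, 3, 2, 0, 3, 3]


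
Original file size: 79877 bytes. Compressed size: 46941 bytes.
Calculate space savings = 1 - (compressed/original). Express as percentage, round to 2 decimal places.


ratio = compressed/original = 46941/79877 = 0.587666
savings = 1 - ratio = 1 - 0.587666 = 0.412334
as a percentage: 0.412334 * 100 = 41.23%

Space savings = 1 - 46941/79877 = 41.23%


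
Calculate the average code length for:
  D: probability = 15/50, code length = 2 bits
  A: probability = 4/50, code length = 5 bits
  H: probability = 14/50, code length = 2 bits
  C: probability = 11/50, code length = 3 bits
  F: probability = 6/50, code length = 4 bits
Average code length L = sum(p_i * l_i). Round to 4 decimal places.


Weighted contributions p_i * l_i:
  D: (15/50) * 2 = 30/50
  A: (4/50) * 5 = 20/50
  H: (14/50) * 2 = 28/50
  C: (11/50) * 3 = 33/50
  F: (6/50) * 4 = 24/50
Sum = (30 + 20 + 28 + 33 + 24)/50 = 135/50

L = 135/50 = 2.7000 bits/symbol


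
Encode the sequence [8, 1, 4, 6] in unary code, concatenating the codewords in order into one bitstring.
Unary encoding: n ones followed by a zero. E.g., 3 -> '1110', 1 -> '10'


Encode each number as n ones followed by a terminating 0:
  8 -> 111111110 (9 bits)
  1 -> 10 (2 bits)
  4 -> 11110 (5 bits)
  6 -> 1111110 (7 bits)
Total length = 9 + 2 + 5 + 7 = 23 bits.

Unary([8, 1, 4, 6]) = 11111111010111101111110 (23 bits)


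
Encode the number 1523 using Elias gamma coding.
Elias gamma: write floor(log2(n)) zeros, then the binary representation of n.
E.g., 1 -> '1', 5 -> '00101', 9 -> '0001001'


num_bits = floor(log2(1523)) + 1 = 11
leading_zeros = num_bits - 1 = 10
binary(1523) = 10111110011

Elias gamma(1523) = '0000000000' + '10111110011' = 000000000010111110011 (21 bits)


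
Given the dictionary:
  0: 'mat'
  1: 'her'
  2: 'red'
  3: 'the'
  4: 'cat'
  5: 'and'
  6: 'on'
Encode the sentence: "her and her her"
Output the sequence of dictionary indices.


Look up each word in the dictionary:
  'her' -> 1
  'and' -> 5
  'her' -> 1
  'her' -> 1

Encoded: [1, 5, 1, 1]


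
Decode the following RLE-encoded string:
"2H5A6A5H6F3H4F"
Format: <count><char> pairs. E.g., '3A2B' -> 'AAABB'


Expanding each <count><char> pair:
  2H -> 'HH'
  5A -> 'AAAAA'
  6A -> 'AAAAAA'
  5H -> 'HHHHH'
  6F -> 'FFFFFF'
  3H -> 'HHH'
  4F -> 'FFFF'

Decoded = HHAAAAAAAAAAAHHHHHFFFFFFHHHFFFF


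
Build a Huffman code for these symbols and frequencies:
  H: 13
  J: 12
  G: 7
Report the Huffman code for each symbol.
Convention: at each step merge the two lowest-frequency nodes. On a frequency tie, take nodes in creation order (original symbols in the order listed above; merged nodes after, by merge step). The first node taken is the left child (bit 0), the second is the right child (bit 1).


Huffman tree construction:
Step 1: Merge G(7) + J(12) = 19
Step 2: Merge H(13) + (G+J)(19) = 32
Read each symbol's code off the tree from the root (left child = 0, right child = 1).

Codes:
  H: 0 (length 1)
  J: 11 (length 2)
  G: 10 (length 2)
Average code length: 51/32 = 1.5938 bits/symbol


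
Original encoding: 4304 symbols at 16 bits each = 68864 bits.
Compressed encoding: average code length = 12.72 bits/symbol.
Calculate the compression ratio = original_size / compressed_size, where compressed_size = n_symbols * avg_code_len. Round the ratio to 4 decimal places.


original_size = n_symbols * orig_bits = 4304 * 16 = 68864 bits
compressed_size = n_symbols * avg_code_len = 4304 * 12.72 = 54746.88 bits
ratio = original_size / compressed_size = 68864 / 54746.88 = 1.2579

Compression ratio = 1.2579


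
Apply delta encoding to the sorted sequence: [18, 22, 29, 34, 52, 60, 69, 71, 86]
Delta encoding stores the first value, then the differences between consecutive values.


First value: 18
Deltas:
  22 - 18 = 4
  29 - 22 = 7
  34 - 29 = 5
  52 - 34 = 18
  60 - 52 = 8
  69 - 60 = 9
  71 - 69 = 2
  86 - 71 = 15


Delta encoded: [18, 4, 7, 5, 18, 8, 9, 2, 15]


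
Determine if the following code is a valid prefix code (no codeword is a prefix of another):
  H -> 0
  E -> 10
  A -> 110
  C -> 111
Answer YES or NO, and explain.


Checking each pair (does one codeword prefix another?):
  H='0' vs E='10': no prefix
  H='0' vs A='110': no prefix
  H='0' vs C='111': no prefix
  E='10' vs H='0': no prefix
  E='10' vs A='110': no prefix
  E='10' vs C='111': no prefix
  A='110' vs H='0': no prefix
  A='110' vs E='10': no prefix
  A='110' vs C='111': no prefix
  C='111' vs H='0': no prefix
  C='111' vs E='10': no prefix
  C='111' vs A='110': no prefix
No violation found over all pairs.

YES -- this is a valid prefix code. No codeword is a prefix of any other codeword.


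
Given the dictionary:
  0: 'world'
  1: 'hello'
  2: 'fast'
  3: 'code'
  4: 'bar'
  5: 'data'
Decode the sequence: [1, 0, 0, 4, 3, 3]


Look up each index in the dictionary:
  1 -> 'hello'
  0 -> 'world'
  0 -> 'world'
  4 -> 'bar'
  3 -> 'code'
  3 -> 'code'

Decoded: "hello world world bar code code"


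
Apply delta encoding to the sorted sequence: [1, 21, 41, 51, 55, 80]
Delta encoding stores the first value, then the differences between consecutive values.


First value: 1
Deltas:
  21 - 1 = 20
  41 - 21 = 20
  51 - 41 = 10
  55 - 51 = 4
  80 - 55 = 25


Delta encoded: [1, 20, 20, 10, 4, 25]


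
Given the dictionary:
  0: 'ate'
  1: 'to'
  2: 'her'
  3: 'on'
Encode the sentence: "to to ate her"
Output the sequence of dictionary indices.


Look up each word in the dictionary:
  'to' -> 1
  'to' -> 1
  'ate' -> 0
  'her' -> 2

Encoded: [1, 1, 0, 2]


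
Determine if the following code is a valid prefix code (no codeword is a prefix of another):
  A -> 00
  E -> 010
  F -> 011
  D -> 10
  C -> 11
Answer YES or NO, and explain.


Checking each pair (does one codeword prefix another?):
  A='00' vs E='010': no prefix
  A='00' vs F='011': no prefix
  A='00' vs D='10': no prefix
  A='00' vs C='11': no prefix
  E='010' vs A='00': no prefix
  E='010' vs F='011': no prefix
  E='010' vs D='10': no prefix
  E='010' vs C='11': no prefix
  F='011' vs A='00': no prefix
  F='011' vs E='010': no prefix
  F='011' vs D='10': no prefix
  F='011' vs C='11': no prefix
  D='10' vs A='00': no prefix
  D='10' vs E='010': no prefix
  D='10' vs F='011': no prefix
  D='10' vs C='11': no prefix
  C='11' vs A='00': no prefix
  C='11' vs E='010': no prefix
  C='11' vs F='011': no prefix
  C='11' vs D='10': no prefix
No violation found over all pairs.

YES -- this is a valid prefix code. No codeword is a prefix of any other codeword.


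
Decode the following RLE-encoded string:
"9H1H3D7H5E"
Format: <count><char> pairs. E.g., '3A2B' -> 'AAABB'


Expanding each <count><char> pair:
  9H -> 'HHHHHHHHH'
  1H -> 'H'
  3D -> 'DDD'
  7H -> 'HHHHHHH'
  5E -> 'EEEEE'

Decoded = HHHHHHHHHHDDDHHHHHHHEEEEE


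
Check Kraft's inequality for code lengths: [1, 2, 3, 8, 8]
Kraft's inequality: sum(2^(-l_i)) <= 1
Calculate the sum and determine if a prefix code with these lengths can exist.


Sum = 2^(-1) + 2^(-2) + 2^(-3) + 2^(-8) + 2^(-8)
    = 0.5 + 0.25 + 0.125 + 0.00390625 + 0.00390625
    = 226/256 = 0.8828125
Since 0.8828125 <= 1, Kraft's inequality IS satisfied.
A prefix code with these lengths CAN exist.

Kraft sum = 0.8828125. Satisfied.


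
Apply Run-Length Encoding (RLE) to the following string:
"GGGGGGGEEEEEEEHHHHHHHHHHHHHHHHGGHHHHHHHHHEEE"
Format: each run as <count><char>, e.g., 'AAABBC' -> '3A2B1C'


Scanning runs left to right:
  i=0: run of 'G' x 7 -> '7G'
  i=7: run of 'E' x 7 -> '7E'
  i=14: run of 'H' x 16 -> '16H'
  i=30: run of 'G' x 2 -> '2G'
  i=32: run of 'H' x 9 -> '9H'
  i=41: run of 'E' x 3 -> '3E'

RLE = 7G7E16H2G9H3E


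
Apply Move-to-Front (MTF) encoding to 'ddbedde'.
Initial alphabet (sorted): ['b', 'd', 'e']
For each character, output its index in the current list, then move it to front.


MTF encoding:
'd': index 1 in ['b', 'd', 'e'] -> ['d', 'b', 'e']
'd': index 0 in ['d', 'b', 'e'] -> ['d', 'b', 'e']
'b': index 1 in ['d', 'b', 'e'] -> ['b', 'd', 'e']
'e': index 2 in ['b', 'd', 'e'] -> ['e', 'b', 'd']
'd': index 2 in ['e', 'b', 'd'] -> ['d', 'e', 'b']
'd': index 0 in ['d', 'e', 'b'] -> ['d', 'e', 'b']
'e': index 1 in ['d', 'e', 'b'] -> ['e', 'd', 'b']


Output: [1, 0, 1, 2, 2, 0, 1]


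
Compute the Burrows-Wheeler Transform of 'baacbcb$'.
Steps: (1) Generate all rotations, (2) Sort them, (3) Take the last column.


Rotations (sorted):
  0: $baacbcb -> last char: b
  1: aacbcb$b -> last char: b
  2: acbcb$ba -> last char: a
  3: b$baacbc -> last char: c
  4: baacbcb$ -> last char: $
  5: bcb$baac -> last char: c
  6: cb$baacb -> last char: b
  7: cbcb$baa -> last char: a


BWT = bbac$cba


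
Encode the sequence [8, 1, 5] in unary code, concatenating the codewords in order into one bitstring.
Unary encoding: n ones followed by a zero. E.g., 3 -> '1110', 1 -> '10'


Encode each number as n ones followed by a terminating 0:
  8 -> 111111110 (9 bits)
  1 -> 10 (2 bits)
  5 -> 111110 (6 bits)
Total length = 9 + 2 + 6 = 17 bits.

Unary([8, 1, 5]) = 11111111010111110 (17 bits)


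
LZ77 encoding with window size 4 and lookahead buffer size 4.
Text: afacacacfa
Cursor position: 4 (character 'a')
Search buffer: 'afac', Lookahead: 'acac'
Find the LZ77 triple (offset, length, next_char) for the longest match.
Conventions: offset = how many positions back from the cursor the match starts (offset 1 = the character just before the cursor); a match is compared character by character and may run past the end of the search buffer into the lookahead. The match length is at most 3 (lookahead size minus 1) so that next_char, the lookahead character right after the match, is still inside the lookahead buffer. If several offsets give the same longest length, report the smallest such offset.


Try each offset into the search buffer:
  offset=1 (pos 3, char 'c'): match length 0
  offset=2 (pos 2, char 'a'): match length 3
  offset=3 (pos 1, char 'f'): match length 0
  offset=4 (pos 0, char 'a'): match length 1
Longest match has length 3 at offset 2.
next_char = character at position 4 + 3 = 7 -> 'c'

Best match: offset=2, length=3 (matching 'aca' starting at position 2)
LZ77 triple: (2, 3, 'c')


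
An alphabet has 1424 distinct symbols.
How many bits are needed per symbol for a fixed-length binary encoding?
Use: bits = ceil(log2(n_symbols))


log2(1424) = 10.4757
Bracket: 2^10 = 1024 < 1424 <= 2^11 = 2048
So ceil(log2(1424)) = 11

bits = ceil(log2(1424)) = ceil(10.4757) = 11 bits


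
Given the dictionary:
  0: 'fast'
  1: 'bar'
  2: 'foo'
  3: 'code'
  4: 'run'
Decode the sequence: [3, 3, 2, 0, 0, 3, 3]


Look up each index in the dictionary:
  3 -> 'code'
  3 -> 'code'
  2 -> 'foo'
  0 -> 'fast'
  0 -> 'fast'
  3 -> 'code'
  3 -> 'code'

Decoded: "code code foo fast fast code code"


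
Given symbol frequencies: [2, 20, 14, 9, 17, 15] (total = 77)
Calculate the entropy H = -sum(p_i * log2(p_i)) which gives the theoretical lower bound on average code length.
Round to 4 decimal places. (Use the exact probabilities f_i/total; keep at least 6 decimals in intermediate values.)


Per-symbol terms -p_i * log2(p_i) with p_i = f_i/77:
  p = 2/77 = 0.025974: log2(p) = -5.266787, -p*log2(p) = 0.136800
  p = 20/77 = 0.259740: log2(p) = -1.944858, -p*log2(p) = 0.505158
  p = 14/77 = 0.181818: log2(p) = -2.459432, -p*log2(p) = 0.447169
  p = 9/77 = 0.116883: log2(p) = -3.096862, -p*log2(p) = 0.361971
  p = 17/77 = 0.220779: log2(p) = -2.179324, -p*log2(p) = 0.481149
  p = 15/77 = 0.194805: log2(p) = -2.359896, -p*log2(p) = 0.459720
H = 0.136800 + 0.505158 + 0.447169 + 0.361971 + 0.481149 + 0.459720 = 2.391967

H = 2.392 bits/symbol


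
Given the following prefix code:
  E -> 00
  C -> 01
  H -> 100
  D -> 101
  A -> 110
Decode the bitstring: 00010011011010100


Decoding step by step:
Bits 00 -> E
Bits 01 -> C
Bits 00 -> E
Bits 110 -> A
Bits 110 -> A
Bits 101 -> D
Bits 00 -> E


Decoded message: ECEAADE


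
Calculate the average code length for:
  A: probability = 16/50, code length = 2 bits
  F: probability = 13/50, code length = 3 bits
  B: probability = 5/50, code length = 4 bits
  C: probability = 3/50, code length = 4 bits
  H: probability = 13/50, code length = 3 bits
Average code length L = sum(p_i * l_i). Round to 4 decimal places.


Weighted contributions p_i * l_i:
  A: (16/50) * 2 = 32/50
  F: (13/50) * 3 = 39/50
  B: (5/50) * 4 = 20/50
  C: (3/50) * 4 = 12/50
  H: (13/50) * 3 = 39/50
Sum = (32 + 39 + 20 + 12 + 39)/50 = 142/50

L = 142/50 = 2.8400 bits/symbol


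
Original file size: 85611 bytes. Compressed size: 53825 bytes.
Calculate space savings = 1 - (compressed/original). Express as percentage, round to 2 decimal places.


ratio = compressed/original = 53825/85611 = 0.628716
savings = 1 - ratio = 1 - 0.628716 = 0.371284
as a percentage: 0.371284 * 100 = 37.13%

Space savings = 1 - 53825/85611 = 37.13%


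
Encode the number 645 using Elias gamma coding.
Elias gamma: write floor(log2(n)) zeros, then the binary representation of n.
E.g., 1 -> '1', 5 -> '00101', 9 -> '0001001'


num_bits = floor(log2(645)) + 1 = 10
leading_zeros = num_bits - 1 = 9
binary(645) = 1010000101

Elias gamma(645) = '000000000' + '1010000101' = 0000000001010000101 (19 bits)


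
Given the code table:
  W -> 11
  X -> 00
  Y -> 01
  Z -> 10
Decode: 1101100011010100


Decoding:
11 -> W
01 -> Y
10 -> Z
00 -> X
11 -> W
01 -> Y
01 -> Y
00 -> X


Result: WYZXWYYX


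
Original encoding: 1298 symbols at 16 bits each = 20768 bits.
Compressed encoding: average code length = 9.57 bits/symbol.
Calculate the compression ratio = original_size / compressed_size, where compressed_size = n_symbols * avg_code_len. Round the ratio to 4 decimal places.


original_size = n_symbols * orig_bits = 1298 * 16 = 20768 bits
compressed_size = n_symbols * avg_code_len = 1298 * 9.57 = 12421.86 bits
ratio = original_size / compressed_size = 20768 / 12421.86 = 1.6719

Compression ratio = 1.6719


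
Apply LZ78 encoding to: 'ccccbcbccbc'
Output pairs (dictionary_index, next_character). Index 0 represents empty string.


LZ78 encoding steps:
Dictionary: {0: ''}
Step 1: w='' (idx 0), next='c' -> output (0, 'c'), add 'c' as idx 1
Step 2: w='c' (idx 1), next='c' -> output (1, 'c'), add 'cc' as idx 2
Step 3: w='c' (idx 1), next='b' -> output (1, 'b'), add 'cb' as idx 3
Step 4: w='cb' (idx 3), next='c' -> output (3, 'c'), add 'cbc' as idx 4
Step 5: w='cbc' (idx 4), end of input -> output (4, '')


Encoded: [(0, 'c'), (1, 'c'), (1, 'b'), (3, 'c'), (4, '')]


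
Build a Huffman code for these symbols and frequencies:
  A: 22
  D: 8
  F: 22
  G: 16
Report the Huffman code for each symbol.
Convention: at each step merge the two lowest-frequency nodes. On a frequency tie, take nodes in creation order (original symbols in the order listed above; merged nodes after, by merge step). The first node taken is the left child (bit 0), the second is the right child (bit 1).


Huffman tree construction:
Step 1: Merge D(8) + G(16) = 24
Step 2: Merge A(22) + F(22) = 44
Step 3: Merge (D+G)(24) + (A+F)(44) = 68
Read each symbol's code off the tree from the root (left child = 0, right child = 1).

Codes:
  A: 10 (length 2)
  D: 00 (length 2)
  F: 11 (length 2)
  G: 01 (length 2)
Average code length: 136/68 = 2.0000 bits/symbol


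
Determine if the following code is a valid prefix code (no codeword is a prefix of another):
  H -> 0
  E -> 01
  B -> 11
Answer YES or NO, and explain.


Checking each pair (does one codeword prefix another?):
  H='0' vs E='01': prefix -- VIOLATION

NO -- this is NOT a valid prefix code. H (0) is a prefix of E (01).


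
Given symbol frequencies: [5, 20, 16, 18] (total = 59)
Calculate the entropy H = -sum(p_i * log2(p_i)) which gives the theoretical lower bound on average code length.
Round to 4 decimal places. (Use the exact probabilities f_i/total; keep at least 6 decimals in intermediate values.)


Per-symbol terms -p_i * log2(p_i) with p_i = f_i/59:
  p = 5/59 = 0.084746: log2(p) = -3.560715, -p*log2(p) = 0.301756
  p = 20/59 = 0.338983: log2(p) = -1.560715, -p*log2(p) = 0.529056
  p = 16/59 = 0.271186: log2(p) = -1.882643, -p*log2(p) = 0.510547
  p = 18/59 = 0.305085: log2(p) = -1.712718, -p*log2(p) = 0.522524
H = 0.301756 + 0.529056 + 0.510547 + 0.522524 = 1.863883

H = 1.8639 bits/symbol


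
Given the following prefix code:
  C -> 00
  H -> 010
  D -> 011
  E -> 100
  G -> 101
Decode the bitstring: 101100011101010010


Decoding step by step:
Bits 101 -> G
Bits 100 -> E
Bits 011 -> D
Bits 101 -> G
Bits 010 -> H
Bits 010 -> H


Decoded message: GEDGHH


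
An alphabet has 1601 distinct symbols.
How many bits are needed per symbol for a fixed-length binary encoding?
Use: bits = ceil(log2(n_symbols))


log2(1601) = 10.6448
Bracket: 2^10 = 1024 < 1601 <= 2^11 = 2048
So ceil(log2(1601)) = 11

bits = ceil(log2(1601)) = ceil(10.6448) = 11 bits


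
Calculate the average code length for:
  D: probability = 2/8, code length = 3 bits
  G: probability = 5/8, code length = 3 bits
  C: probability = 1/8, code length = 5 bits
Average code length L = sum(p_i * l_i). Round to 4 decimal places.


Weighted contributions p_i * l_i:
  D: (2/8) * 3 = 6/8
  G: (5/8) * 3 = 15/8
  C: (1/8) * 5 = 5/8
Sum = (6 + 15 + 5)/8 = 26/8

L = 26/8 = 3.2500 bits/symbol


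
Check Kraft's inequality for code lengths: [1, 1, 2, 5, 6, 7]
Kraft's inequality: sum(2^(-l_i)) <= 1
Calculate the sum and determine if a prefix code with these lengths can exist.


Sum = 2^(-1) + 2^(-1) + 2^(-2) + 2^(-5) + 2^(-6) + 2^(-7)
    = 0.5 + 0.5 + 0.25 + 0.03125 + 0.015625 + 0.0078125
    = 167/128 = 1.3046875
Since 1.3046875 > 1, Kraft's inequality is NOT satisfied.
A prefix code with these lengths CANNOT exist.

Kraft sum = 1.3046875. Not satisfied.


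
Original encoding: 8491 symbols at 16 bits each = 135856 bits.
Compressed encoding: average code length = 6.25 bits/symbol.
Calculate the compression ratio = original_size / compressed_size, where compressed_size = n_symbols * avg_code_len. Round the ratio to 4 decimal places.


original_size = n_symbols * orig_bits = 8491 * 16 = 135856 bits
compressed_size = n_symbols * avg_code_len = 8491 * 6.25 = 53068.75 bits
ratio = original_size / compressed_size = 135856 / 53068.75 = 2.56

Compression ratio = 2.56


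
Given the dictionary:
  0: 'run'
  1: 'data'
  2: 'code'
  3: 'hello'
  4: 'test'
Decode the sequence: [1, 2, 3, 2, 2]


Look up each index in the dictionary:
  1 -> 'data'
  2 -> 'code'
  3 -> 'hello'
  2 -> 'code'
  2 -> 'code'

Decoded: "data code hello code code"


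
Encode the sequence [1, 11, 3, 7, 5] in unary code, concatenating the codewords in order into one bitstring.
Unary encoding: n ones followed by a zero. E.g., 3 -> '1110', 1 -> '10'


Encode each number as n ones followed by a terminating 0:
  1 -> 10 (2 bits)
  11 -> 111111111110 (12 bits)
  3 -> 1110 (4 bits)
  7 -> 11111110 (8 bits)
  5 -> 111110 (6 bits)
Total length = 2 + 12 + 4 + 8 + 6 = 32 bits.

Unary([1, 11, 3, 7, 5]) = 10111111111110111011111110111110 (32 bits)


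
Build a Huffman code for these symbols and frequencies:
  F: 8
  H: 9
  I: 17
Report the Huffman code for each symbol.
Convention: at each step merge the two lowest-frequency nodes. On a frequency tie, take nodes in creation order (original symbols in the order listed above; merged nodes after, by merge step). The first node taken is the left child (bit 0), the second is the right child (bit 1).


Huffman tree construction:
Step 1: Merge F(8) + H(9) = 17
Step 2: Merge I(17) + (F+H)(17) = 34
Read each symbol's code off the tree from the root (left child = 0, right child = 1).

Codes:
  F: 10 (length 2)
  H: 11 (length 2)
  I: 0 (length 1)
Average code length: 51/34 = 1.5000 bits/symbol


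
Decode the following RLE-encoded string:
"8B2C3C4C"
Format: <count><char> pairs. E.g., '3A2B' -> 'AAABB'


Expanding each <count><char> pair:
  8B -> 'BBBBBBBB'
  2C -> 'CC'
  3C -> 'CCC'
  4C -> 'CCCC'

Decoded = BBBBBBBBCCCCCCCCC


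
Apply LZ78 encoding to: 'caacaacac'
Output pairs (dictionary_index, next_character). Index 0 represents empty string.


LZ78 encoding steps:
Dictionary: {0: ''}
Step 1: w='' (idx 0), next='c' -> output (0, 'c'), add 'c' as idx 1
Step 2: w='' (idx 0), next='a' -> output (0, 'a'), add 'a' as idx 2
Step 3: w='a' (idx 2), next='c' -> output (2, 'c'), add 'ac' as idx 3
Step 4: w='a' (idx 2), next='a' -> output (2, 'a'), add 'aa' as idx 4
Step 5: w='c' (idx 1), next='a' -> output (1, 'a'), add 'ca' as idx 5
Step 6: w='c' (idx 1), end of input -> output (1, '')


Encoded: [(0, 'c'), (0, 'a'), (2, 'c'), (2, 'a'), (1, 'a'), (1, '')]


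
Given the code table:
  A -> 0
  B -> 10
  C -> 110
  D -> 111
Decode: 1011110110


Decoding:
10 -> B
111 -> D
10 -> B
110 -> C


Result: BDBC


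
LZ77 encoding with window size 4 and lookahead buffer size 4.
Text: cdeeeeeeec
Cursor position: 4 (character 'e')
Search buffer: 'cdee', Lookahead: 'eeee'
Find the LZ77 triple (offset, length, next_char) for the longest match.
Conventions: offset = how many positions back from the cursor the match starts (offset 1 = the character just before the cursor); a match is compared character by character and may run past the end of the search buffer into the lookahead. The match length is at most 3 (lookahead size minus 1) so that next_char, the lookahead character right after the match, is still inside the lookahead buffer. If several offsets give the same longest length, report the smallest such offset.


Try each offset into the search buffer:
  offset=1 (pos 3, char 'e'): match length 3
  offset=2 (pos 2, char 'e'): match length 3
  offset=3 (pos 1, char 'd'): match length 0
  offset=4 (pos 0, char 'c'): match length 0
Longest match has length 3, found at offsets 1, 2; take the smallest, offset 1.
next_char = character at position 4 + 3 = 7 -> 'e'

Best match: offset=1, length=3 (matching 'eee' starting at position 3)
LZ77 triple: (1, 3, 'e')


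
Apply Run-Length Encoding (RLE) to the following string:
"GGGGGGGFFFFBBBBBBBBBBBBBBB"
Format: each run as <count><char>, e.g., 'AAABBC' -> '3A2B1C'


Scanning runs left to right:
  i=0: run of 'G' x 7 -> '7G'
  i=7: run of 'F' x 4 -> '4F'
  i=11: run of 'B' x 15 -> '15B'

RLE = 7G4F15B


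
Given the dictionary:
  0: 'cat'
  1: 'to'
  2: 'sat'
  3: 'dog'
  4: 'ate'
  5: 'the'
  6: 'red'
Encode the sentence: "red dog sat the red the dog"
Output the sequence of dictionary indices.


Look up each word in the dictionary:
  'red' -> 6
  'dog' -> 3
  'sat' -> 2
  'the' -> 5
  'red' -> 6
  'the' -> 5
  'dog' -> 3

Encoded: [6, 3, 2, 5, 6, 5, 3]


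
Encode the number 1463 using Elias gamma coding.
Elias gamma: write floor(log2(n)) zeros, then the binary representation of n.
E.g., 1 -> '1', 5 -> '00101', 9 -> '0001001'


num_bits = floor(log2(1463)) + 1 = 11
leading_zeros = num_bits - 1 = 10
binary(1463) = 10110110111

Elias gamma(1463) = '0000000000' + '10110110111' = 000000000010110110111 (21 bits)


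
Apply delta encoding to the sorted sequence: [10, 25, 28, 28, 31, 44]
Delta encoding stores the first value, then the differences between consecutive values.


First value: 10
Deltas:
  25 - 10 = 15
  28 - 25 = 3
  28 - 28 = 0
  31 - 28 = 3
  44 - 31 = 13


Delta encoded: [10, 15, 3, 0, 3, 13]


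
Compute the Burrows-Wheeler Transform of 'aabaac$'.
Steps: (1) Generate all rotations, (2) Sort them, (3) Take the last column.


Rotations (sorted):
  0: $aabaac -> last char: c
  1: aabaac$ -> last char: $
  2: aac$aab -> last char: b
  3: abaac$a -> last char: a
  4: ac$aaba -> last char: a
  5: baac$aa -> last char: a
  6: c$aabaa -> last char: a


BWT = c$baaaa


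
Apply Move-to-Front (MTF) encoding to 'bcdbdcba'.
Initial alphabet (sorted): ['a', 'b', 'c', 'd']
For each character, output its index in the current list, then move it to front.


MTF encoding:
'b': index 1 in ['a', 'b', 'c', 'd'] -> ['b', 'a', 'c', 'd']
'c': index 2 in ['b', 'a', 'c', 'd'] -> ['c', 'b', 'a', 'd']
'd': index 3 in ['c', 'b', 'a', 'd'] -> ['d', 'c', 'b', 'a']
'b': index 2 in ['d', 'c', 'b', 'a'] -> ['b', 'd', 'c', 'a']
'd': index 1 in ['b', 'd', 'c', 'a'] -> ['d', 'b', 'c', 'a']
'c': index 2 in ['d', 'b', 'c', 'a'] -> ['c', 'd', 'b', 'a']
'b': index 2 in ['c', 'd', 'b', 'a'] -> ['b', 'c', 'd', 'a']
'a': index 3 in ['b', 'c', 'd', 'a'] -> ['a', 'b', 'c', 'd']


Output: [1, 2, 3, 2, 1, 2, 2, 3]


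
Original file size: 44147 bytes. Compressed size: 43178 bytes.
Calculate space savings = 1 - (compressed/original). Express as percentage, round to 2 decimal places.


ratio = compressed/original = 43178/44147 = 0.978051
savings = 1 - ratio = 1 - 0.978051 = 0.021949
as a percentage: 0.021949 * 100 = 2.19%

Space savings = 1 - 43178/44147 = 2.19%


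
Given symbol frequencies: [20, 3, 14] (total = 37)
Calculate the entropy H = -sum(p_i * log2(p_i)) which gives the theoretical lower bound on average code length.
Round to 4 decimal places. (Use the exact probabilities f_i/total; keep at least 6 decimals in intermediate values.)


Per-symbol terms -p_i * log2(p_i) with p_i = f_i/37:
  p = 20/37 = 0.540541: log2(p) = -0.887525, -p*log2(p) = 0.479743
  p = 3/37 = 0.081081: log2(p) = -3.624491, -p*log2(p) = 0.293878
  p = 14/37 = 0.378378: log2(p) = -1.402098, -p*log2(p) = 0.530524
H = 0.479743 + 0.293878 + 0.530524 = 1.304145

H = 1.3041 bits/symbol


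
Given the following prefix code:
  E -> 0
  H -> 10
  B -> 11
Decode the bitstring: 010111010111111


Decoding step by step:
Bits 0 -> E
Bits 10 -> H
Bits 11 -> B
Bits 10 -> H
Bits 10 -> H
Bits 11 -> B
Bits 11 -> B
Bits 11 -> B


Decoded message: EHBHHBBB


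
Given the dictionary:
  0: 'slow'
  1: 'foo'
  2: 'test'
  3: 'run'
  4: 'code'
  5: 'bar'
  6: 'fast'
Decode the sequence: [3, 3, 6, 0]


Look up each index in the dictionary:
  3 -> 'run'
  3 -> 'run'
  6 -> 'fast'
  0 -> 'slow'

Decoded: "run run fast slow"


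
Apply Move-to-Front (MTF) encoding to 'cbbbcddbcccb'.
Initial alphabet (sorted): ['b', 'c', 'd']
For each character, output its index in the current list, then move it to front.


MTF encoding:
'c': index 1 in ['b', 'c', 'd'] -> ['c', 'b', 'd']
'b': index 1 in ['c', 'b', 'd'] -> ['b', 'c', 'd']
'b': index 0 in ['b', 'c', 'd'] -> ['b', 'c', 'd']
'b': index 0 in ['b', 'c', 'd'] -> ['b', 'c', 'd']
'c': index 1 in ['b', 'c', 'd'] -> ['c', 'b', 'd']
'd': index 2 in ['c', 'b', 'd'] -> ['d', 'c', 'b']
'd': index 0 in ['d', 'c', 'b'] -> ['d', 'c', 'b']
'b': index 2 in ['d', 'c', 'b'] -> ['b', 'd', 'c']
'c': index 2 in ['b', 'd', 'c'] -> ['c', 'b', 'd']
'c': index 0 in ['c', 'b', 'd'] -> ['c', 'b', 'd']
'c': index 0 in ['c', 'b', 'd'] -> ['c', 'b', 'd']
'b': index 1 in ['c', 'b', 'd'] -> ['b', 'c', 'd']


Output: [1, 1, 0, 0, 1, 2, 0, 2, 2, 0, 0, 1]


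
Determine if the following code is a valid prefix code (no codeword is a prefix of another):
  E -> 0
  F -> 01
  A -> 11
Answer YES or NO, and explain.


Checking each pair (does one codeword prefix another?):
  E='0' vs F='01': prefix -- VIOLATION

NO -- this is NOT a valid prefix code. E (0) is a prefix of F (01).


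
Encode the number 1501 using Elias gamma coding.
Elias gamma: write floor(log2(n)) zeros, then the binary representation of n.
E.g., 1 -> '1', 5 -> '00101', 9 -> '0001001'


num_bits = floor(log2(1501)) + 1 = 11
leading_zeros = num_bits - 1 = 10
binary(1501) = 10111011101

Elias gamma(1501) = '0000000000' + '10111011101' = 000000000010111011101 (21 bits)


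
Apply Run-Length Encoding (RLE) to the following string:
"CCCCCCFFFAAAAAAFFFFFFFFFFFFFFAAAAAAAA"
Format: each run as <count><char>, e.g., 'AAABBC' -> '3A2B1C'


Scanning runs left to right:
  i=0: run of 'C' x 6 -> '6C'
  i=6: run of 'F' x 3 -> '3F'
  i=9: run of 'A' x 6 -> '6A'
  i=15: run of 'F' x 14 -> '14F'
  i=29: run of 'A' x 8 -> '8A'

RLE = 6C3F6A14F8A


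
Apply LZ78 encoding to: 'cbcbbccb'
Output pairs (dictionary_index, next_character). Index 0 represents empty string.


LZ78 encoding steps:
Dictionary: {0: ''}
Step 1: w='' (idx 0), next='c' -> output (0, 'c'), add 'c' as idx 1
Step 2: w='' (idx 0), next='b' -> output (0, 'b'), add 'b' as idx 2
Step 3: w='c' (idx 1), next='b' -> output (1, 'b'), add 'cb' as idx 3
Step 4: w='b' (idx 2), next='c' -> output (2, 'c'), add 'bc' as idx 4
Step 5: w='cb' (idx 3), end of input -> output (3, '')


Encoded: [(0, 'c'), (0, 'b'), (1, 'b'), (2, 'c'), (3, '')]


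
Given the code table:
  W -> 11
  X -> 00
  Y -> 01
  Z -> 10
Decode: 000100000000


Decoding:
00 -> X
01 -> Y
00 -> X
00 -> X
00 -> X
00 -> X


Result: XYXXXX


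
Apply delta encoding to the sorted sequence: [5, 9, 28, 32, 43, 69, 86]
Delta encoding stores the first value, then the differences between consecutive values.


First value: 5
Deltas:
  9 - 5 = 4
  28 - 9 = 19
  32 - 28 = 4
  43 - 32 = 11
  69 - 43 = 26
  86 - 69 = 17


Delta encoded: [5, 4, 19, 4, 11, 26, 17]


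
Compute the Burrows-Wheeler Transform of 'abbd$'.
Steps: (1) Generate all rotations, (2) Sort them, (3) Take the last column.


Rotations (sorted):
  0: $abbd -> last char: d
  1: abbd$ -> last char: $
  2: bbd$a -> last char: a
  3: bd$ab -> last char: b
  4: d$abb -> last char: b


BWT = d$abb


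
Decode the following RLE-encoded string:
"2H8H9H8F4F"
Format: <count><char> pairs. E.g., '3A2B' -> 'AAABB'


Expanding each <count><char> pair:
  2H -> 'HH'
  8H -> 'HHHHHHHH'
  9H -> 'HHHHHHHHH'
  8F -> 'FFFFFFFF'
  4F -> 'FFFF'

Decoded = HHHHHHHHHHHHHHHHHHHFFFFFFFFFFFF


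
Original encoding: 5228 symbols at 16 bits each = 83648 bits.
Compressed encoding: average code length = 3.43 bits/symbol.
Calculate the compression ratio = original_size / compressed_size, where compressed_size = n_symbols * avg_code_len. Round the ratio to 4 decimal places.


original_size = n_symbols * orig_bits = 5228 * 16 = 83648 bits
compressed_size = n_symbols * avg_code_len = 5228 * 3.43 = 17932.04 bits
ratio = original_size / compressed_size = 83648 / 17932.04 = 4.6647

Compression ratio = 4.6647


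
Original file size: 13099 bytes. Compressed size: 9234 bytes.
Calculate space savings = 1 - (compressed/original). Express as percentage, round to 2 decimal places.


ratio = compressed/original = 9234/13099 = 0.704939
savings = 1 - ratio = 1 - 0.704939 = 0.295061
as a percentage: 0.295061 * 100 = 29.51%

Space savings = 1 - 9234/13099 = 29.51%


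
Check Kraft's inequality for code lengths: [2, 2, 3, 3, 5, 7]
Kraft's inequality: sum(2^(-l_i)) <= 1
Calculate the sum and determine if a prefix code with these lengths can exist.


Sum = 2^(-2) + 2^(-2) + 2^(-3) + 2^(-3) + 2^(-5) + 2^(-7)
    = 0.25 + 0.25 + 0.125 + 0.125 + 0.03125 + 0.0078125
    = 101/128 = 0.7890625
Since 0.7890625 <= 1, Kraft's inequality IS satisfied.
A prefix code with these lengths CAN exist.

Kraft sum = 0.7890625. Satisfied.


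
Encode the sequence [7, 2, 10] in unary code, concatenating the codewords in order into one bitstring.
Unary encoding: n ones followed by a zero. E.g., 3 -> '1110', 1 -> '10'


Encode each number as n ones followed by a terminating 0:
  7 -> 11111110 (8 bits)
  2 -> 110 (3 bits)
  10 -> 11111111110 (11 bits)
Total length = 8 + 3 + 11 = 22 bits.

Unary([7, 2, 10]) = 1111111011011111111110 (22 bits)


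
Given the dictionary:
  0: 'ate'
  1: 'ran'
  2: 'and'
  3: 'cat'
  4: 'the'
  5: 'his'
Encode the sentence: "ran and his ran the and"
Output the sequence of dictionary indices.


Look up each word in the dictionary:
  'ran' -> 1
  'and' -> 2
  'his' -> 5
  'ran' -> 1
  'the' -> 4
  'and' -> 2

Encoded: [1, 2, 5, 1, 4, 2]


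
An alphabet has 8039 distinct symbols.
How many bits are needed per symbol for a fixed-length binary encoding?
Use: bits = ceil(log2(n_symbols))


log2(8039) = 12.9728
Bracket: 2^12 = 4096 < 8039 <= 2^13 = 8192
So ceil(log2(8039)) = 13

bits = ceil(log2(8039)) = ceil(12.9728) = 13 bits


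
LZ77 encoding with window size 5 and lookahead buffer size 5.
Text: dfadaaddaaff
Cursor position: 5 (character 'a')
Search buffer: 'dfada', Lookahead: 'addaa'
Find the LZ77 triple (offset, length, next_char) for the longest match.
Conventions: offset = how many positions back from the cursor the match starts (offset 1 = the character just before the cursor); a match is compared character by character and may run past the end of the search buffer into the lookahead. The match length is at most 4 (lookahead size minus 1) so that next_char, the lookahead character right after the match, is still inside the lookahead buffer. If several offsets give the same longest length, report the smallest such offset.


Try each offset into the search buffer:
  offset=1 (pos 4, char 'a'): match length 1
  offset=2 (pos 3, char 'd'): match length 0
  offset=3 (pos 2, char 'a'): match length 2
  offset=4 (pos 1, char 'f'): match length 0
  offset=5 (pos 0, char 'd'): match length 0
Longest match has length 2 at offset 3.
next_char = character at position 5 + 2 = 7 -> 'd'

Best match: offset=3, length=2 (matching 'ad' starting at position 2)
LZ77 triple: (3, 2, 'd')


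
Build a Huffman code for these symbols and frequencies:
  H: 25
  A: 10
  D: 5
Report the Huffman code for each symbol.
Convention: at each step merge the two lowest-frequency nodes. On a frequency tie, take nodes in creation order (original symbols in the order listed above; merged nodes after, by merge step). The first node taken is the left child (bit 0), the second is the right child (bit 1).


Huffman tree construction:
Step 1: Merge D(5) + A(10) = 15
Step 2: Merge (D+A)(15) + H(25) = 40
Read each symbol's code off the tree from the root (left child = 0, right child = 1).

Codes:
  H: 1 (length 1)
  A: 01 (length 2)
  D: 00 (length 2)
Average code length: 55/40 = 1.3750 bits/symbol


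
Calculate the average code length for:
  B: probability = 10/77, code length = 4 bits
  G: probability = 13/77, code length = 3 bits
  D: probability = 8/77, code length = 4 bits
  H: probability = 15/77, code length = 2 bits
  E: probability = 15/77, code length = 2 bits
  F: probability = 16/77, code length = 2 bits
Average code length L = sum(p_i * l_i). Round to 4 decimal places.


Weighted contributions p_i * l_i:
  B: (10/77) * 4 = 40/77
  G: (13/77) * 3 = 39/77
  D: (8/77) * 4 = 32/77
  H: (15/77) * 2 = 30/77
  E: (15/77) * 2 = 30/77
  F: (16/77) * 2 = 32/77
Sum = (40 + 39 + 32 + 30 + 30 + 32)/77 = 203/77

L = 203/77 = 2.6364 bits/symbol


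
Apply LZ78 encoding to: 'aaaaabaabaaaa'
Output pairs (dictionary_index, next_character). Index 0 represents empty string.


LZ78 encoding steps:
Dictionary: {0: ''}
Step 1: w='' (idx 0), next='a' -> output (0, 'a'), add 'a' as idx 1
Step 2: w='a' (idx 1), next='a' -> output (1, 'a'), add 'aa' as idx 2
Step 3: w='aa' (idx 2), next='b' -> output (2, 'b'), add 'aab' as idx 3
Step 4: w='aab' (idx 3), next='a' -> output (3, 'a'), add 'aaba' as idx 4
Step 5: w='aa' (idx 2), next='a' -> output (2, 'a'), add 'aaa' as idx 5


Encoded: [(0, 'a'), (1, 'a'), (2, 'b'), (3, 'a'), (2, 'a')]


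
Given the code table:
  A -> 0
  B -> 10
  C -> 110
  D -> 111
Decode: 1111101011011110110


Decoding:
111 -> D
110 -> C
10 -> B
110 -> C
111 -> D
10 -> B
110 -> C


Result: DCBCDBC


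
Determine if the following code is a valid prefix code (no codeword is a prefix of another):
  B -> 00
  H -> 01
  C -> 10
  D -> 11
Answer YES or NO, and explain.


Checking each pair (does one codeword prefix another?):
  B='00' vs H='01': no prefix
  B='00' vs C='10': no prefix
  B='00' vs D='11': no prefix
  H='01' vs B='00': no prefix
  H='01' vs C='10': no prefix
  H='01' vs D='11': no prefix
  C='10' vs B='00': no prefix
  C='10' vs H='01': no prefix
  C='10' vs D='11': no prefix
  D='11' vs B='00': no prefix
  D='11' vs H='01': no prefix
  D='11' vs C='10': no prefix
No violation found over all pairs.

YES -- this is a valid prefix code. No codeword is a prefix of any other codeword.


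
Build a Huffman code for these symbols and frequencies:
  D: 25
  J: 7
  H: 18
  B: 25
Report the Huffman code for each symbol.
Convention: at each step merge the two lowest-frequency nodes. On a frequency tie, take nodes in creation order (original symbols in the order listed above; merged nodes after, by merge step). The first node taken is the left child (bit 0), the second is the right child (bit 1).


Huffman tree construction:
Step 1: Merge J(7) + H(18) = 25
Step 2: Merge D(25) + B(25) = 50
Step 3: Merge (J+H)(25) + (D+B)(50) = 75
Read each symbol's code off the tree from the root (left child = 0, right child = 1).

Codes:
  D: 10 (length 2)
  J: 00 (length 2)
  H: 01 (length 2)
  B: 11 (length 2)
Average code length: 150/75 = 2.0000 bits/symbol


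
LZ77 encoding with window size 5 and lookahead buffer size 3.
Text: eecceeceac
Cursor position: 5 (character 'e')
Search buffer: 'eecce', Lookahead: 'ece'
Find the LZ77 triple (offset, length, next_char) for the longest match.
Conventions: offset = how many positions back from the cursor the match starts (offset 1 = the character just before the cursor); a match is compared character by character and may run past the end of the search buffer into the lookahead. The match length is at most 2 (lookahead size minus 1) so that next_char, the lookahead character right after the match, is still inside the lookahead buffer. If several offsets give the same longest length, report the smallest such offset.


Try each offset into the search buffer:
  offset=1 (pos 4, char 'e'): match length 1
  offset=2 (pos 3, char 'c'): match length 0
  offset=3 (pos 2, char 'c'): match length 0
  offset=4 (pos 1, char 'e'): match length 2
  offset=5 (pos 0, char 'e'): match length 1
Longest match has length 2 at offset 4.
next_char = character at position 5 + 2 = 7 -> 'e'

Best match: offset=4, length=2 (matching 'ec' starting at position 1)
LZ77 triple: (4, 2, 'e')


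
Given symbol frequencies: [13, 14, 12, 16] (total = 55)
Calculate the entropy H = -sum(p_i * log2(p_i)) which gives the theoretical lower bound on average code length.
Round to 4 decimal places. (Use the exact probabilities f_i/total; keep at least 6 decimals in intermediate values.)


Per-symbol terms -p_i * log2(p_i) with p_i = f_i/55:
  p = 13/55 = 0.236364: log2(p) = -2.080920, -p*log2(p) = 0.491854
  p = 14/55 = 0.254545: log2(p) = -1.974005, -p*log2(p) = 0.502474
  p = 12/55 = 0.218182: log2(p) = -2.196397, -p*log2(p) = 0.479214
  p = 16/55 = 0.290909: log2(p) = -1.781360, -p*log2(p) = 0.518214
H = 0.491854 + 0.502474 + 0.479214 + 0.518214 = 1.991756

H = 1.9918 bits/symbol
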